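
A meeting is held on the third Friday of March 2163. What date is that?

March 18, 2163

March 1, 2163 is a Tuesday.
The first Friday is therefore March 4 (3 days later).
The third Friday is 4 + 2×7 = March 18.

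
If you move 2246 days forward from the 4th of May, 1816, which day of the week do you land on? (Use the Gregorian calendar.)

Friday

May 4, 1816 is a Saturday.
2246 mod 7 = 6, so 2246 days after a Saturday is Saturday + 6 = Friday.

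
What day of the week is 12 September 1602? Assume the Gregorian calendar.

Doomsday rule: the anchor day for the 1600s is Tuesday. For year 02: 2÷12 = 0 r 2, and 2÷4 = 0, so 0+2+0 = 2.
Tuesday + 2 ≡ Thursday — that's 1602's doomsday.
In September the doomsday date is Sep 5.
Sep 12 is 7 days after Sep 5; 7 mod 7 = 0, so Thursday + 0 = Thursday.

Thursday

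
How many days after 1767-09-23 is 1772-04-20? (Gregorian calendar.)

1671

Sep 23, 1767 → Sep 23, 1768: 366 days (Feb 29, 1768 is in that span).
Sep 23, 1768 → Sep 23, 1769: 365 days.
Sep 23, 1769 → Sep 23, 1770: 365 days.
Sep 23, 1770 → Sep 23, 1771: 365 days.
Sep 23, 1771 → Oct 23, 1771: 30 days (September has 30).
Oct 23, 1771 → Nov 23, 1771: 31 days (October has 31).
Nov 23, 1771 → Dec 23, 1771: 30 days (November has 30).
Dec 23, 1771 → Jan 23, 1772: 31 days (December has 31).
Jan 23, 1772 → Feb 23, 1772: 31 days (January has 31).
Feb 23, 1772 → Mar 23, 1772: 29 days (February has 29).
Mar 23, 1772 → Apr 20, 1772: 28 days.
Total: 1671 days.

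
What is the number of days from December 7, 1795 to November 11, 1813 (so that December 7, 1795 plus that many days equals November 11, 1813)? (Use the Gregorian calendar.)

Dec 7, 1795 → Dec 7, 1796: 366 days (Feb 29, 1796 is in that span).
Dec 7, 1796 → Dec 7, 1797: 365 days.
Dec 7, 1797 → Dec 7, 1798: 365 days.
Dec 7, 1798 → Dec 7, 1799: 365 days.
Dec 7, 1799 → Dec 7, 1800: 365 days.
Dec 7, 1800 → Dec 7, 1801: 365 days.
Dec 7, 1801 → Dec 7, 1802: 365 days.
Dec 7, 1802 → Dec 7, 1803: 365 days.
Dec 7, 1803 → Dec 7, 1804: 366 days (Feb 29, 1804 is in that span).
Dec 7, 1804 → Dec 7, 1805: 365 days.
Dec 7, 1805 → Dec 7, 1806: 365 days.
Dec 7, 1806 → Dec 7, 1807: 365 days.
Dec 7, 1807 → Dec 7, 1808: 366 days (Feb 29, 1808 is in that span).
Dec 7, 1808 → Dec 7, 1809: 365 days.
Dec 7, 1809 → Dec 7, 1810: 365 days.
Dec 7, 1810 → Dec 7, 1811: 365 days.
Dec 7, 1811 → Dec 7, 1812: 366 days (Feb 29, 1812 is in that span).
Dec 7, 1812 → Jan 7, 1813: 31 days (December has 31).
Jan 7, 1813 → Feb 7, 1813: 31 days (January has 31).
Feb 7, 1813 → Mar 7, 1813: 28 days (February has 28).
Mar 7, 1813 → Apr 7, 1813: 31 days (March has 31).
Apr 7, 1813 → May 7, 1813: 30 days (April has 30).
May 7, 1813 → Jun 7, 1813: 31 days (May has 31).
Jun 7, 1813 → Jul 7, 1813: 30 days (June has 30).
Jul 7, 1813 → Aug 7, 1813: 31 days (July has 31).
Aug 7, 1813 → Sep 7, 1813: 31 days (August has 31).
Sep 7, 1813 → Oct 7, 1813: 30 days (September has 30).
Oct 7, 1813 → Nov 7, 1813: 31 days (October has 31).
Nov 7, 1813 → Nov 11, 1813: 4 days.
Total: 6548 days.

6548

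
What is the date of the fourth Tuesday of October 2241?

October 1, 2241 is a Friday.
The first Tuesday is therefore October 5 (4 days later).
The fourth Tuesday is 5 + 3×7 = October 26.

October 26, 2241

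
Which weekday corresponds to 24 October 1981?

Saturday

January 1, 1981 is a Thursday.
Jan 1, 1981 → Feb 1, 1981: 31 days (January has 31).
Feb 1, 1981 → Mar 1, 1981: 28 days (February has 28).
Mar 1, 1981 → Apr 1, 1981: 31 days (March has 31).
Apr 1, 1981 → May 1, 1981: 30 days (April has 30).
May 1, 1981 → Jun 1, 1981: 31 days (May has 31).
Jun 1, 1981 → Jul 1, 1981: 30 days (June has 30).
Jul 1, 1981 → Aug 1, 1981: 31 days (July has 31).
Aug 1, 1981 → Sep 1, 1981: 31 days (August has 31).
Sep 1, 1981 → Oct 1, 1981: 30 days (September has 30).
Oct 1, 1981 → Oct 24, 1981: 23 days.
Total: 296 days.
296 mod 7 = 2, so Thursday + 2 = Saturday.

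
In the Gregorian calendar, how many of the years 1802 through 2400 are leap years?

146

Multiples of 4 in [1802,2400]: 150.
Of those, multiples of 100: 6 (not leap unless ÷400).
Multiples of 400: 2.
Leap years = 150 − 6 + 2 = 146.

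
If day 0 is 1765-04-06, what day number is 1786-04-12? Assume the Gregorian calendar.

Apr 6, 1765 → Apr 6, 1766: 365 days.
Apr 6, 1766 → Apr 6, 1767: 365 days.
Apr 6, 1767 → Apr 6, 1768: 366 days (Feb 29, 1768 is in that span).
Apr 6, 1768 → Apr 6, 1769: 365 days.
Apr 6, 1769 → Apr 6, 1770: 365 days.
Apr 6, 1770 → Apr 6, 1771: 365 days.
Apr 6, 1771 → Apr 6, 1772: 366 days (Feb 29, 1772 is in that span).
Apr 6, 1772 → Apr 6, 1773: 365 days.
Apr 6, 1773 → Apr 6, 1774: 365 days.
Apr 6, 1774 → Apr 6, 1775: 365 days.
Apr 6, 1775 → Apr 6, 1776: 366 days (Feb 29, 1776 is in that span).
Apr 6, 1776 → Apr 6, 1777: 365 days.
Apr 6, 1777 → Apr 6, 1778: 365 days.
Apr 6, 1778 → Apr 6, 1779: 365 days.
Apr 6, 1779 → Apr 6, 1780: 366 days (Feb 29, 1780 is in that span).
Apr 6, 1780 → Apr 6, 1781: 365 days.
Apr 6, 1781 → Apr 6, 1782: 365 days.
Apr 6, 1782 → Apr 6, 1783: 365 days.
Apr 6, 1783 → Apr 6, 1784: 366 days (Feb 29, 1784 is in that span).
Apr 6, 1784 → Apr 6, 1785: 365 days.
Apr 6, 1785 → May 6, 1785: 30 days (April has 30).
May 6, 1785 → Jun 6, 1785: 31 days (May has 31).
Jun 6, 1785 → Jul 6, 1785: 30 days (June has 30).
Jul 6, 1785 → Aug 6, 1785: 31 days (July has 31).
Aug 6, 1785 → Sep 6, 1785: 31 days (August has 31).
Sep 6, 1785 → Oct 6, 1785: 30 days (September has 30).
Oct 6, 1785 → Nov 6, 1785: 31 days (October has 31).
Nov 6, 1785 → Dec 6, 1785: 30 days (November has 30).
Dec 6, 1785 → Jan 6, 1786: 31 days (December has 31).
Jan 6, 1786 → Feb 6, 1786: 31 days (January has 31).
Feb 6, 1786 → Mar 6, 1786: 28 days (February has 28).
Mar 6, 1786 → Apr 6, 1786: 31 days (March has 31).
Apr 6, 1786 → Apr 12, 1786: 6 days.
Total: 7676 days.

7676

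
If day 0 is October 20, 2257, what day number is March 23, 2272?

Oct 20, 2257 → Oct 20, 2258: 365 days.
Oct 20, 2258 → Oct 20, 2259: 365 days.
Oct 20, 2259 → Oct 20, 2260: 366 days (Feb 29, 2260 is in that span).
Oct 20, 2260 → Oct 20, 2261: 365 days.
Oct 20, 2261 → Oct 20, 2262: 365 days.
Oct 20, 2262 → Oct 20, 2263: 365 days.
Oct 20, 2263 → Oct 20, 2264: 366 days (Feb 29, 2264 is in that span).
Oct 20, 2264 → Oct 20, 2265: 365 days.
Oct 20, 2265 → Oct 20, 2266: 365 days.
Oct 20, 2266 → Oct 20, 2267: 365 days.
Oct 20, 2267 → Oct 20, 2268: 366 days (Feb 29, 2268 is in that span).
Oct 20, 2268 → Oct 20, 2269: 365 days.
Oct 20, 2269 → Oct 20, 2270: 365 days.
Oct 20, 2270 → Oct 20, 2271: 365 days.
Oct 20, 2271 → Nov 20, 2271: 31 days (October has 31).
Nov 20, 2271 → Dec 20, 2271: 30 days (November has 30).
Dec 20, 2271 → Jan 20, 2272: 31 days (December has 31).
Jan 20, 2272 → Feb 20, 2272: 31 days (January has 31).
Feb 20, 2272 → Mar 20, 2272: 29 days (February has 29).
Mar 20, 2272 → Mar 23, 2272: 3 days.
Total: 5268 days.

5268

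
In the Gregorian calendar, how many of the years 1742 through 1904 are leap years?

39

Multiples of 4 in [1742,1904]: 41.
Of those, multiples of 100: 2 (not leap unless ÷400).
Multiples of 400: 0.
Leap years = 41 − 2 + 0 = 39.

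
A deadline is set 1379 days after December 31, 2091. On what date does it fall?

October 10, 2095

+366 (one year; includes Feb 29, 2092) → Dec 31, 2092 (1013 left).
+365 (one year) → Dec 31, 2093 (648 left).
+365 (one year) → Dec 31, 2094 (283 left).
Dec has 31 days: +1 → Jan 1, 2095 (282 left).
Jan has 31 days: +31 → Feb 1, 2095 (251 left).
Feb has 28 days: +28 → Mar 1, 2095 (223 left).
Mar has 31 days: +31 → Apr 1, 2095 (192 left).
Apr has 30 days: +30 → May 1, 2095 (162 left).
May has 31 days: +31 → Jun 1, 2095 (131 left).
Jun has 30 days: +30 → Jul 1, 2095 (101 left).
Jul has 31 days: +31 → Aug 1, 2095 (70 left).
Aug has 31 days: +31 → Sep 1, 2095 (39 left).
Sep has 30 days: +30 → Oct 1, 2095 (9 left).
+9 → Oct 10, 2095.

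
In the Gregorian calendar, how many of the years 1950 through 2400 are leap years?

Multiples of 4 in [1950,2400]: 113.
Of those, multiples of 100: 5 (not leap unless ÷400).
Multiples of 400: 2.
Leap years = 113 − 5 + 2 = 110.

110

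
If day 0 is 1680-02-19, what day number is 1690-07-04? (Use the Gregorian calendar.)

3788

Feb 19, 1680 → Feb 19, 1681: 366 days (Feb 29, 1680 is in that span).
Feb 19, 1681 → Feb 19, 1682: 365 days.
Feb 19, 1682 → Feb 19, 1683: 365 days.
Feb 19, 1683 → Feb 19, 1684: 365 days.
Feb 19, 1684 → Feb 19, 1685: 366 days (Feb 29, 1684 is in that span).
Feb 19, 1685 → Feb 19, 1686: 365 days.
Feb 19, 1686 → Feb 19, 1687: 365 days.
Feb 19, 1687 → Feb 19, 1688: 365 days.
Feb 19, 1688 → Feb 19, 1689: 366 days (Feb 29, 1688 is in that span).
Feb 19, 1689 → Feb 19, 1690: 365 days.
Feb 19, 1690 → Mar 19, 1690: 28 days (February has 28).
Mar 19, 1690 → Apr 19, 1690: 31 days (March has 31).
Apr 19, 1690 → May 19, 1690: 30 days (April has 30).
May 19, 1690 → Jun 19, 1690: 31 days (May has 31).
Jun 19, 1690 → Jul 4, 1690: 15 days.
Total: 3788 days.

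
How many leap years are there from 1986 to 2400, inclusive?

101

Multiples of 4 in [1986,2400]: 104.
Of those, multiples of 100: 5 (not leap unless ÷400).
Multiples of 400: 2.
Leap years = 104 − 5 + 2 = 101.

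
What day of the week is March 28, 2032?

Sunday

Doomsday rule: the anchor day for the 2000s is Tuesday. For year 32: 32÷12 = 2 r 8, and 8÷4 = 2, so 2+8+2 = 12.
Tuesday + 12 ≡ Sunday — that's 2032's doomsday.
In March the doomsday date is Mar 14.
Mar 28 is 14 days after Mar 14; 14 mod 7 = 0, so Sunday + 0 = Sunday.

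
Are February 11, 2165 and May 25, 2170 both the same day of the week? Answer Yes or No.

No

From Feb 11, 2165 to May 25, 2170 is 1929 days.
1929 mod 7 = 4, so they are different weekdays.
(Feb 11, 2165 is a Monday; May 25, 2170 is a Friday.)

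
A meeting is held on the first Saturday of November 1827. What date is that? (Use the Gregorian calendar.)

November 3, 1827

November 1, 1827 is a Thursday.
The first Saturday is therefore November 3 (2 days later).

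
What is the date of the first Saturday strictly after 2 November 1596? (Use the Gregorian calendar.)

Nov 2, 1596 is a Saturday.
From Saturday to the next Saturday is 7 days.
Nov 2, 1596 + 7 = Nov 9, 1596.

November 9, 1596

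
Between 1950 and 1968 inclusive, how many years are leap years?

Multiples of 4 in [1950,1968]: 5.
Of those, multiples of 100: 0 (not leap unless ÷400).
Multiples of 400: 0.
Leap years = 5 − 0 + 0 = 5.

5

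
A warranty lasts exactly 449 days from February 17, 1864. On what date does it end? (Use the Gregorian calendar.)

May 11, 1865

+366 (one year; includes Feb 29, 1864) → Feb 17, 1865 (83 left).
Feb has 28 days: +12 → Mar 1, 1865 (71 left).
Mar has 31 days: +31 → Apr 1, 1865 (40 left).
Apr has 30 days: +30 → May 1, 1865 (10 left).
+10 → May 11, 1865.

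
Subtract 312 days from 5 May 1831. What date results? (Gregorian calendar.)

−5 → Apr 30, 1831 (end of Apr, 30 days; 307 left).
−30 → Mar 31, 1831 (end of Mar, 31 days; 277 left).
−31 → Feb 28, 1831 (end of Feb, 28 days; 246 left).
−28 → Jan 31, 1831 (end of Jan, 31 days; 218 left).
−31 → Dec 31, 1830 (end of Dec, 31 days; 187 left).
−31 → Nov 30, 1830 (end of Nov, 30 days; 156 left).
−30 → Oct 31, 1830 (end of Oct, 31 days; 126 left).
−31 → Sep 30, 1830 (end of Sep, 30 days; 95 left).
−30 → Aug 31, 1830 (end of Aug, 31 days; 65 left).
−31 → Jul 31, 1830 (end of Jul, 31 days; 34 left).
−31 → Jun 30, 1830 (end of Jun, 30 days; 3 left).
−3 → Jun 27, 1830.

June 27, 1830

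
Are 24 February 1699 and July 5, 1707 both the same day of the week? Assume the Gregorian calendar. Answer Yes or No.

From Feb 24, 1699 to Jul 5, 1707 is 3052 days.
3052 mod 7 = 0, so they are the same weekday.
(Feb 24, 1699 is a Tuesday; Jul 5, 1707 is a Tuesday.)

Yes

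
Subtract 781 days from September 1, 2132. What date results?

July 13, 2130

−366 (one year; includes Feb 29, 2132) → Sep 1, 2131 (415 left).
−365 (one year) → Sep 1, 2130 (50 left).
−1 → Aug 31, 2130 (end of Aug, 31 days; 49 left).
−31 → Jul 31, 2130 (end of Jul, 31 days; 18 left).
−18 → Jul 13, 2130.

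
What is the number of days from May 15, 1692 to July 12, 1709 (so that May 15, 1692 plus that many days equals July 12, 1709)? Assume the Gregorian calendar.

May 15, 1692 → May 15, 1693: 365 days.
May 15, 1693 → May 15, 1694: 365 days.
May 15, 1694 → May 15, 1695: 365 days.
May 15, 1695 → May 15, 1696: 366 days (Feb 29, 1696 is in that span).
May 15, 1696 → May 15, 1697: 365 days.
May 15, 1697 → May 15, 1698: 365 days.
May 15, 1698 → May 15, 1699: 365 days.
May 15, 1699 → May 15, 1700: 365 days.
May 15, 1700 → May 15, 1701: 365 days.
May 15, 1701 → May 15, 1702: 365 days.
May 15, 1702 → May 15, 1703: 365 days.
May 15, 1703 → May 15, 1704: 366 days (Feb 29, 1704 is in that span).
May 15, 1704 → May 15, 1705: 365 days.
May 15, 1705 → May 15, 1706: 365 days.
May 15, 1706 → May 15, 1707: 365 days.
May 15, 1707 → May 15, 1708: 366 days (Feb 29, 1708 is in that span).
May 15, 1708 → May 15, 1709: 365 days.
May 15, 1709 → Jun 15, 1709: 31 days (May has 31).
Jun 15, 1709 → Jul 12, 1709: 27 days.
Total: 6266 days.

6266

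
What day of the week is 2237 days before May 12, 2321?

Sunday

First find the weekday of May 12, 2321. Doomsday rule: the anchor day for the 2300s is Wednesday. For year 21: 21÷12 = 1 r 9, and 9÷4 = 2, so 1+9+2 = 12.
Wednesday + 12 ≡ Monday — that's 2321's doomsday.
In May the doomsday date is May 9.
May 12 is 3 days after May 9; 3 mod 7 = 3, so Monday + 3 = Thursday.
2237 mod 7 = 4, so 2237 days before a Thursday is Thursday − 4 = Sunday.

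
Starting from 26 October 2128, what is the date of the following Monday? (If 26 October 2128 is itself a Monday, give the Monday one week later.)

November 1, 2128

Oct 26, 2128 is a Tuesday.
From Tuesday to the next Monday is 6 days.
Oct 26, 2128 + 6 = Nov 1, 2128.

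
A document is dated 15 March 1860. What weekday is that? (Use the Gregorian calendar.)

Thursday

Doomsday rule: the anchor day for the 1800s is Friday. For year 60: 60÷12 = 5 r 0, and 0÷4 = 0, so 5+0+0 = 5.
Friday + 5 ≡ Wednesday — that's 1860's doomsday.
In March the doomsday date is Mar 14.
Mar 15 is 1 day after Mar 14; 1 mod 7 = 1, so Wednesday + 1 = Thursday.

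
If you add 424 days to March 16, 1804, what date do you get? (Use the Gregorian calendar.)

May 14, 1805

+365 (one year) → Mar 16, 1805 (59 left).
Mar has 31 days: +16 → Apr 1, 1805 (43 left).
Apr has 30 days: +30 → May 1, 1805 (13 left).
+13 → May 14, 1805.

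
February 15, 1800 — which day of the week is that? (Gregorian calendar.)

January 1, 1800 is a Wednesday.
Jan 1, 1800 → Feb 1, 1800: 31 days (January has 31).
Feb 1, 1800 → Feb 15, 1800: 14 days.
Total: 45 days.
45 mod 7 = 3, so Wednesday + 3 = Saturday.

Saturday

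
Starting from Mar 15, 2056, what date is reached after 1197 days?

+365 (one year) → Mar 15, 2057 (832 left).
+365 (one year) → Mar 15, 2058 (467 left).
+365 (one year) → Mar 15, 2059 (102 left).
Mar has 31 days: +17 → Apr 1, 2059 (85 left).
Apr has 30 days: +30 → May 1, 2059 (55 left).
May has 31 days: +31 → Jun 1, 2059 (24 left).
+24 → Jun 25, 2059.

June 25, 2059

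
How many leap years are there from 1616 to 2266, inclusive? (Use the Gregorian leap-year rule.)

158

Multiples of 4 in [1616,2266]: 163.
Of those, multiples of 100: 6 (not leap unless ÷400).
Multiples of 400: 1.
Leap years = 163 − 6 + 1 = 158.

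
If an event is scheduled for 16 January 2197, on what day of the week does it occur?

Monday

Doomsday rule: the anchor day for the 2100s is Sunday. For year 97: 97÷12 = 8 r 1, and 1÷4 = 0, so 8+1+0 = 9.
Sunday + 9 ≡ Tuesday — that's 2197's doomsday.
In January the doomsday date is Jan 3 (2197 is not a leap year).
Jan 16 is 13 days after Jan 3; 13 mod 7 = 6, so Tuesday + 6 = Monday.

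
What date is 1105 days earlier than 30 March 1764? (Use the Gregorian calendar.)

March 21, 1761

−366 (one year; includes Feb 29, 1764) → Mar 30, 1763 (739 left).
−365 (one year) → Mar 30, 1762 (374 left).
−30 → Feb 28, 1762 (end of Feb, 28 days; 344 left).
−28 → Jan 31, 1762 (end of Jan, 31 days; 316 left).
−31 → Dec 31, 1761 (end of Dec, 31 days; 285 left).
−31 → Nov 30, 1761 (end of Nov, 30 days; 254 left).
−30 → Oct 31, 1761 (end of Oct, 31 days; 224 left).
−31 → Sep 30, 1761 (end of Sep, 30 days; 193 left).
−30 → Aug 31, 1761 (end of Aug, 31 days; 163 left).
−31 → Jul 31, 1761 (end of Jul, 31 days; 132 left).
−31 → Jun 30, 1761 (end of Jun, 30 days; 101 left).
−30 → May 31, 1761 (end of May, 31 days; 71 left).
−31 → Apr 30, 1761 (end of Apr, 30 days; 40 left).
−30 → Mar 31, 1761 (end of Mar, 31 days; 10 left).
−10 → Mar 21, 1761.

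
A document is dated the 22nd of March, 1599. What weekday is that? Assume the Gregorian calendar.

Doomsday rule: the anchor day for the 1500s is Wednesday. For year 99: 99÷12 = 8 r 3, and 3÷4 = 0, so 8+3+0 = 11.
Wednesday + 11 ≡ Sunday — that's 1599's doomsday.
In March the doomsday date is Mar 14.
Mar 22 is 8 days after Mar 14; 8 mod 7 = 1, so Sunday + 1 = Monday.

Monday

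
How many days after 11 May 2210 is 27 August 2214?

May 11, 2210 → May 11, 2211: 365 days.
May 11, 2211 → May 11, 2212: 366 days (Feb 29, 2212 is in that span).
May 11, 2212 → May 11, 2213: 365 days.
May 11, 2213 → May 11, 2214: 365 days.
May 11, 2214 → Jun 11, 2214: 31 days (May has 31).
Jun 11, 2214 → Jul 11, 2214: 30 days (June has 30).
Jul 11, 2214 → Aug 11, 2214: 31 days (July has 31).
Aug 11, 2214 → Aug 27, 2214: 16 days.
Total: 1569 days.

1569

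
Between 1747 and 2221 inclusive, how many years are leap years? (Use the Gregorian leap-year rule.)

Multiples of 4 in [1747,2221]: 119.
Of those, multiples of 100: 5 (not leap unless ÷400).
Multiples of 400: 1.
Leap years = 119 − 5 + 1 = 115.

115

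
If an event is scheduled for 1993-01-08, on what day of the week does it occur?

Doomsday rule: the anchor day for the 1900s is Wednesday. For year 93: 93÷12 = 7 r 9, and 9÷4 = 2, so 7+9+2 = 18.
Wednesday + 18 ≡ Sunday — that's 1993's doomsday.
In January the doomsday date is Jan 3 (1993 is not a leap year).
Jan 8 is 5 days after Jan 3; 5 mod 7 = 5, so Sunday + 5 = Friday.

Friday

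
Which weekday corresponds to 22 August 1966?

Doomsday rule: the anchor day for the 1900s is Wednesday. For year 66: 66÷12 = 5 r 6, and 6÷4 = 1, so 5+6+1 = 12.
Wednesday + 12 ≡ Monday — that's 1966's doomsday.
In August the doomsday date is Aug 8.
Aug 22 is 14 days after Aug 8; 14 mod 7 = 0, so Monday + 0 = Monday.

Monday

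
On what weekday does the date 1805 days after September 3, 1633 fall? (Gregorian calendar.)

Friday

First find the weekday of Sep 3, 1633. Doomsday rule: the anchor day for the 1600s is Tuesday. For year 33: 33÷12 = 2 r 9, and 9÷4 = 2, so 2+9+2 = 13.
Tuesday + 13 ≡ Monday — that's 1633's doomsday.
In September the doomsday date is Sep 5.
Sep 3 is 2 days before Sep 5; 2 mod 7 = 2, so Monday − 2 = Saturday.
1805 mod 7 = 6, so 1805 days after a Saturday is Saturday + 6 = Friday.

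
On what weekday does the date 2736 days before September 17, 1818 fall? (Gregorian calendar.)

Sep 17, 1818 is a Thursday.
2736 mod 7 = 6, so 2736 days before a Thursday is Thursday − 6 = Friday.

Friday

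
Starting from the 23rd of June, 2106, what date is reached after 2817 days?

March 10, 2114

+365 (one year) → Jun 23, 2107 (2452 left).
+366 (one year; includes Feb 29, 2108) → Jun 23, 2108 (2086 left).
+365 (one year) → Jun 23, 2109 (1721 left).
+365 (one year) → Jun 23, 2110 (1356 left).
+365 (one year) → Jun 23, 2111 (991 left).
+366 (one year; includes Feb 29, 2112) → Jun 23, 2112 (625 left).
+365 (one year) → Jun 23, 2113 (260 left).
Jun has 30 days: +8 → Jul 1, 2113 (252 left).
Jul has 31 days: +31 → Aug 1, 2113 (221 left).
Aug has 31 days: +31 → Sep 1, 2113 (190 left).
Sep has 30 days: +30 → Oct 1, 2113 (160 left).
Oct has 31 days: +31 → Nov 1, 2113 (129 left).
Nov has 30 days: +30 → Dec 1, 2113 (99 left).
Dec has 31 days: +31 → Jan 1, 2114 (68 left).
Jan has 31 days: +31 → Feb 1, 2114 (37 left).
Feb has 28 days: +28 → Mar 1, 2114 (9 left).
+9 → Mar 10, 2114.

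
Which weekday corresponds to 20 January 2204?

Friday

Doomsday rule: the anchor day for the 2200s is Friday. For year 04: 4÷12 = 0 r 4, and 4÷4 = 1, so 0+4+1 = 5.
Friday + 5 ≡ Wednesday — that's 2204's doomsday.
In January the doomsday date is Jan 4 (2204 is a leap year (divisible by 4)).
Jan 20 is 16 days after Jan 4; 16 mod 7 = 2, so Wednesday + 2 = Friday.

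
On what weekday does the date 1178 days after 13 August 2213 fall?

Sunday

Aug 13, 2213 is a Friday.
1178 mod 7 = 2, so 1178 days after a Friday is Friday + 2 = Sunday.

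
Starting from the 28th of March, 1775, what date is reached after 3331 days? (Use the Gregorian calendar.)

May 10, 1784

+366 (one year; includes Feb 29, 1776) → Mar 28, 1776 (2965 left).
+365 (one year) → Mar 28, 1777 (2600 left).
+365 (one year) → Mar 28, 1778 (2235 left).
+365 (one year) → Mar 28, 1779 (1870 left).
+366 (one year; includes Feb 29, 1780) → Mar 28, 1780 (1504 left).
+365 (one year) → Mar 28, 1781 (1139 left).
+365 (one year) → Mar 28, 1782 (774 left).
+365 (one year) → Mar 28, 1783 (409 left).
+366 (one year; includes Feb 29, 1784) → Mar 28, 1784 (43 left).
Mar has 31 days: +4 → Apr 1, 1784 (39 left).
Apr has 30 days: +30 → May 1, 1784 (9 left).
+9 → May 10, 1784.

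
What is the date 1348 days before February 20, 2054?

−365 (one year) → Feb 20, 2053 (983 left).
−366 (one year; includes Feb 29, 2052) → Feb 20, 2052 (617 left).
−365 (one year) → Feb 20, 2051 (252 left).
−20 → Jan 31, 2051 (end of Jan, 31 days; 232 left).
−31 → Dec 31, 2050 (end of Dec, 31 days; 201 left).
−31 → Nov 30, 2050 (end of Nov, 30 days; 170 left).
−30 → Oct 31, 2050 (end of Oct, 31 days; 140 left).
−31 → Sep 30, 2050 (end of Sep, 30 days; 109 left).
−30 → Aug 31, 2050 (end of Aug, 31 days; 79 left).
−31 → Jul 31, 2050 (end of Jul, 31 days; 48 left).
−31 → Jun 30, 2050 (end of Jun, 30 days; 17 left).
−17 → Jun 13, 2050.

June 13, 2050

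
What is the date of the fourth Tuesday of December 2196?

December 27, 2196

December 1, 2196 is a Thursday.
The first Tuesday is therefore December 6 (5 days later).
The fourth Tuesday is 6 + 3×7 = December 27.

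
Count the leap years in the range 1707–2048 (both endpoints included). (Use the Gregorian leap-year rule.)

84

Multiples of 4 in [1707,2048]: 86.
Of those, multiples of 100: 3 (not leap unless ÷400).
Multiples of 400: 1.
Leap years = 86 − 3 + 1 = 84.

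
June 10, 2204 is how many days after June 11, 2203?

Jun 11, 2203 → Jul 11, 2203: 30 days (June has 30).
Jul 11, 2203 → Aug 11, 2203: 31 days (July has 31).
Aug 11, 2203 → Sep 11, 2203: 31 days (August has 31).
Sep 11, 2203 → Oct 11, 2203: 30 days (September has 30).
Oct 11, 2203 → Nov 11, 2203: 31 days (October has 31).
Nov 11, 2203 → Dec 11, 2203: 30 days (November has 30).
Dec 11, 2203 → Jan 11, 2204: 31 days (December has 31).
Jan 11, 2204 → Feb 11, 2204: 31 days (January has 31).
Feb 11, 2204 → Mar 11, 2204: 29 days (February has 29).
Mar 11, 2204 → Apr 11, 2204: 31 days (March has 31).
Apr 11, 2204 → May 11, 2204: 30 days (April has 30).
May 11, 2204 → Jun 10, 2204: 30 days.
Total: 365 days.

365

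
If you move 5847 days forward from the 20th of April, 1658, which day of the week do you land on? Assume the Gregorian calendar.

First find the weekday of Apr 20, 1658. Doomsday rule: the anchor day for the 1600s is Tuesday. For year 58: 58÷12 = 4 r 10, and 10÷4 = 2, so 4+10+2 = 16.
Tuesday + 16 ≡ Thursday — that's 1658's doomsday.
In April the doomsday date is Apr 4.
Apr 20 is 16 days after Apr 4; 16 mod 7 = 2, so Thursday + 2 = Saturday.
5847 mod 7 = 2, so 5847 days after a Saturday is Saturday + 2 = Monday.

Monday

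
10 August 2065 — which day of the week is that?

Monday

Doomsday rule: the anchor day for the 2000s is Tuesday. For year 65: 65÷12 = 5 r 5, and 5÷4 = 1, so 5+5+1 = 11.
Tuesday + 11 ≡ Saturday — that's 2065's doomsday.
In August the doomsday date is Aug 8.
Aug 10 is 2 days after Aug 8; 2 mod 7 = 2, so Saturday + 2 = Monday.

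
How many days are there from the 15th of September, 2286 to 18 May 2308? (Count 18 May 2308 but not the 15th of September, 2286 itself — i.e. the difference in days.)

7915

Sep 15, 2286 → Sep 15, 2287: 365 days.
Sep 15, 2287 → Sep 15, 2288: 366 days (Feb 29, 2288 is in that span).
Sep 15, 2288 → Sep 15, 2289: 365 days.
Sep 15, 2289 → Sep 15, 2290: 365 days.
Sep 15, 2290 → Sep 15, 2291: 365 days.
Sep 15, 2291 → Sep 15, 2292: 366 days (Feb 29, 2292 is in that span).
Sep 15, 2292 → Sep 15, 2293: 365 days.
Sep 15, 2293 → Sep 15, 2294: 365 days.
Sep 15, 2294 → Sep 15, 2295: 365 days.
Sep 15, 2295 → Sep 15, 2296: 366 days (Feb 29, 2296 is in that span).
Sep 15, 2296 → Sep 15, 2297: 365 days.
Sep 15, 2297 → Sep 15, 2298: 365 days.
Sep 15, 2298 → Sep 15, 2299: 365 days.
Sep 15, 2299 → Sep 15, 2300: 365 days.
Sep 15, 2300 → Sep 15, 2301: 365 days.
Sep 15, 2301 → Sep 15, 2302: 365 days.
Sep 15, 2302 → Sep 15, 2303: 365 days.
Sep 15, 2303 → Sep 15, 2304: 366 days (Feb 29, 2304 is in that span).
Sep 15, 2304 → Sep 15, 2305: 365 days.
Sep 15, 2305 → Sep 15, 2306: 365 days.
Sep 15, 2306 → Sep 15, 2307: 365 days.
Sep 15, 2307 → Oct 15, 2307: 30 days (September has 30).
Oct 15, 2307 → Nov 15, 2307: 31 days (October has 31).
Nov 15, 2307 → Dec 15, 2307: 30 days (November has 30).
Dec 15, 2307 → Jan 15, 2308: 31 days (December has 31).
Jan 15, 2308 → Feb 15, 2308: 31 days (January has 31).
Feb 15, 2308 → Mar 15, 2308: 29 days (February has 29).
Mar 15, 2308 → Apr 15, 2308: 31 days (March has 31).
Apr 15, 2308 → May 15, 2308: 30 days (April has 30).
May 15, 2308 → May 18, 2308: 3 days.
Total: 7915 days.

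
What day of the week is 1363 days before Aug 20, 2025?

First find the weekday of Aug 20, 2025. Doomsday rule: the anchor day for the 2000s is Tuesday. For year 25: 25÷12 = 2 r 1, and 1÷4 = 0, so 2+1+0 = 3.
Tuesday + 3 ≡ Friday — that's 2025's doomsday.
In August the doomsday date is Aug 8.
Aug 20 is 12 days after Aug 8; 12 mod 7 = 5, so Friday + 5 = Wednesday.
1363 mod 7 = 5, so 1363 days before a Wednesday is Wednesday − 5 = Friday.

Friday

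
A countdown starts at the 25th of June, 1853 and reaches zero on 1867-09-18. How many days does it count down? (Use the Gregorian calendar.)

5198

Jun 25, 1853 → Jun 25, 1854: 365 days.
Jun 25, 1854 → Jun 25, 1855: 365 days.
Jun 25, 1855 → Jun 25, 1856: 366 days (Feb 29, 1856 is in that span).
Jun 25, 1856 → Jun 25, 1857: 365 days.
Jun 25, 1857 → Jun 25, 1858: 365 days.
Jun 25, 1858 → Jun 25, 1859: 365 days.
Jun 25, 1859 → Jun 25, 1860: 366 days (Feb 29, 1860 is in that span).
Jun 25, 1860 → Jun 25, 1861: 365 days.
Jun 25, 1861 → Jun 25, 1862: 365 days.
Jun 25, 1862 → Jun 25, 1863: 365 days.
Jun 25, 1863 → Jun 25, 1864: 366 days (Feb 29, 1864 is in that span).
Jun 25, 1864 → Jun 25, 1865: 365 days.
Jun 25, 1865 → Jun 25, 1866: 365 days.
Jun 25, 1866 → Jun 25, 1867: 365 days.
Jun 25, 1867 → Jul 25, 1867: 30 days (June has 30).
Jul 25, 1867 → Aug 25, 1867: 31 days (July has 31).
Aug 25, 1867 → Sep 18, 1867: 24 days.
Total: 5198 days.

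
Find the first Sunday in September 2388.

September 4, 2388

September 1, 2388 is a Thursday.
The first Sunday is therefore September 4 (3 days later).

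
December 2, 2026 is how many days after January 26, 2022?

Jan 26, 2022 → Jan 26, 2023: 365 days.
Jan 26, 2023 → Jan 26, 2024: 365 days.
Jan 26, 2024 → Jan 26, 2025: 366 days (Feb 29, 2024 is in that span).
Jan 26, 2025 → Jan 26, 2026: 365 days.
Jan 26, 2026 → Feb 26, 2026: 31 days (January has 31).
Feb 26, 2026 → Mar 26, 2026: 28 days (February has 28).
Mar 26, 2026 → Apr 26, 2026: 31 days (March has 31).
Apr 26, 2026 → May 26, 2026: 30 days (April has 30).
May 26, 2026 → Jun 26, 2026: 31 days (May has 31).
Jun 26, 2026 → Jul 26, 2026: 30 days (June has 30).
Jul 26, 2026 → Aug 26, 2026: 31 days (July has 31).
Aug 26, 2026 → Sep 26, 2026: 31 days (August has 31).
Sep 26, 2026 → Oct 26, 2026: 30 days (September has 30).
Oct 26, 2026 → Nov 26, 2026: 31 days (October has 31).
Nov 26, 2026 → Dec 2, 2026: 6 days.
Total: 1771 days.

1771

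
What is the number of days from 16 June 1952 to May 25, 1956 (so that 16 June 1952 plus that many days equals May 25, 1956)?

Jun 16, 1952 → Jun 16, 1953: 365 days.
Jun 16, 1953 → Jun 16, 1954: 365 days.
Jun 16, 1954 → Jun 16, 1955: 365 days.
Jun 16, 1955 → Jul 16, 1955: 30 days (June has 30).
Jul 16, 1955 → Aug 16, 1955: 31 days (July has 31).
Aug 16, 1955 → Sep 16, 1955: 31 days (August has 31).
Sep 16, 1955 → Oct 16, 1955: 30 days (September has 30).
Oct 16, 1955 → Nov 16, 1955: 31 days (October has 31).
Nov 16, 1955 → Dec 16, 1955: 30 days (November has 30).
Dec 16, 1955 → Jan 16, 1956: 31 days (December has 31).
Jan 16, 1956 → Feb 16, 1956: 31 days (January has 31).
Feb 16, 1956 → Mar 16, 1956: 29 days (February has 29).
Mar 16, 1956 → Apr 16, 1956: 31 days (March has 31).
Apr 16, 1956 → May 16, 1956: 30 days (April has 30).
May 16, 1956 → May 25, 1956: 9 days.
Total: 1439 days.

1439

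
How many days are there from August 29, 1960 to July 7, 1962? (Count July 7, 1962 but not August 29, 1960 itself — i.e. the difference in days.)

Aug 29, 1960 → Aug 29, 1961: 365 days.
Aug 29, 1961 → Sep 29, 1961: 31 days (August has 31).
Sep 29, 1961 → Oct 29, 1961: 30 days (September has 30).
Oct 29, 1961 → Nov 29, 1961: 31 days (October has 31).
Nov 29, 1961 → Dec 29, 1961: 30 days (November has 30).
Dec 29, 1961 → Jan 29, 1962: 31 days (December has 31).
Jan 29, 1962 → Feb 28, 1962: 30 days (January has 31).
Feb 28, 1962 → Mar 28, 1962: 28 days (February has 28).
Mar 28, 1962 → Apr 28, 1962: 31 days (March has 31).
Apr 28, 1962 → May 28, 1962: 30 days (April has 30).
May 28, 1962 → Jun 28, 1962: 31 days (May has 31).
Jun 28, 1962 → Jul 7, 1962: 9 days.
Total: 677 days.

677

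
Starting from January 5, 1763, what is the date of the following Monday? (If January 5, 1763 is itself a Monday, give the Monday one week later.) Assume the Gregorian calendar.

Jan 5, 1763 is a Wednesday.
From Wednesday to the next Monday is 5 days.
Jan 5, 1763 + 5 = Jan 10, 1763.

January 10, 1763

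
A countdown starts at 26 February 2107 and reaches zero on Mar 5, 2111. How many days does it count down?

1468

Feb 26, 2107 → Feb 26, 2108: 365 days.
Feb 26, 2108 → Feb 26, 2109: 366 days (Feb 29, 2108 is in that span).
Feb 26, 2109 → Feb 26, 2110: 365 days.
Feb 26, 2110 → Mar 26, 2110: 28 days (February has 28).
Mar 26, 2110 → Apr 26, 2110: 31 days (March has 31).
Apr 26, 2110 → May 26, 2110: 30 days (April has 30).
May 26, 2110 → Jun 26, 2110: 31 days (May has 31).
Jun 26, 2110 → Jul 26, 2110: 30 days (June has 30).
Jul 26, 2110 → Aug 26, 2110: 31 days (July has 31).
Aug 26, 2110 → Sep 26, 2110: 31 days (August has 31).
Sep 26, 2110 → Oct 26, 2110: 30 days (September has 30).
Oct 26, 2110 → Nov 26, 2110: 31 days (October has 31).
Nov 26, 2110 → Dec 26, 2110: 30 days (November has 30).
Dec 26, 2110 → Jan 26, 2111: 31 days (December has 31).
Jan 26, 2111 → Feb 26, 2111: 31 days (January has 31).
Feb 26, 2111 → Mar 5, 2111: 7 days.
Total: 1468 days.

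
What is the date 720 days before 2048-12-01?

December 12, 2046

−366 (one year; includes Feb 29, 2048) → Dec 1, 2047 (354 left).
−1 → Nov 30, 2047 (end of Nov, 30 days; 353 left).
−30 → Oct 31, 2047 (end of Oct, 31 days; 323 left).
−31 → Sep 30, 2047 (end of Sep, 30 days; 292 left).
−30 → Aug 31, 2047 (end of Aug, 31 days; 262 left).
−31 → Jul 31, 2047 (end of Jul, 31 days; 231 left).
−31 → Jun 30, 2047 (end of Jun, 30 days; 200 left).
−30 → May 31, 2047 (end of May, 31 days; 170 left).
−31 → Apr 30, 2047 (end of Apr, 30 days; 139 left).
−30 → Mar 31, 2047 (end of Mar, 31 days; 109 left).
−31 → Feb 28, 2047 (end of Feb, 28 days; 78 left).
−28 → Jan 31, 2047 (end of Jan, 31 days; 50 left).
−31 → Dec 31, 2046 (end of Dec, 31 days; 19 left).
−19 → Dec 12, 2046.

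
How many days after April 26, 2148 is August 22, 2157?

Apr 26, 2148 → Apr 26, 2149: 365 days.
Apr 26, 2149 → Apr 26, 2150: 365 days.
Apr 26, 2150 → Apr 26, 2151: 365 days.
Apr 26, 2151 → Apr 26, 2152: 366 days (Feb 29, 2152 is in that span).
Apr 26, 2152 → Apr 26, 2153: 365 days.
Apr 26, 2153 → Apr 26, 2154: 365 days.
Apr 26, 2154 → Apr 26, 2155: 365 days.
Apr 26, 2155 → Apr 26, 2156: 366 days (Feb 29, 2156 is in that span).
Apr 26, 2156 → Apr 26, 2157: 365 days.
Apr 26, 2157 → May 26, 2157: 30 days (April has 30).
May 26, 2157 → Jun 26, 2157: 31 days (May has 31).
Jun 26, 2157 → Jul 26, 2157: 30 days (June has 30).
Jul 26, 2157 → Aug 22, 2157: 27 days.
Total: 3405 days.

3405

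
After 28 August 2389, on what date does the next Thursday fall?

Aug 28, 2389 is a Monday.
From Monday to the next Thursday is 3 days.
Aug 28, 2389 + 3 = Aug 31, 2389.

August 31, 2389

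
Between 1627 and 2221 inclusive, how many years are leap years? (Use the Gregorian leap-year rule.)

Multiples of 4 in [1627,2221]: 149.
Of those, multiples of 100: 6 (not leap unless ÷400).
Multiples of 400: 1.
Leap years = 149 − 6 + 1 = 144.

144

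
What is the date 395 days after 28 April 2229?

May 28, 2230

Apr has 30 days: +3 → May 1, 2229 (392 left).
May has 31 days: +31 → Jun 1, 2229 (361 left).
Jun has 30 days: +30 → Jul 1, 2229 (331 left).
Jul has 31 days: +31 → Aug 1, 2229 (300 left).
Aug has 31 days: +31 → Sep 1, 2229 (269 left).
Sep has 30 days: +30 → Oct 1, 2229 (239 left).
Oct has 31 days: +31 → Nov 1, 2229 (208 left).
Nov has 30 days: +30 → Dec 1, 2229 (178 left).
Dec has 31 days: +31 → Jan 1, 2230 (147 left).
Jan has 31 days: +31 → Feb 1, 2230 (116 left).
Feb has 28 days: +28 → Mar 1, 2230 (88 left).
Mar has 31 days: +31 → Apr 1, 2230 (57 left).
Apr has 30 days: +30 → May 1, 2230 (27 left).
+27 → May 28, 2230.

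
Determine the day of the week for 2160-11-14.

Doomsday rule: the anchor day for the 2100s is Sunday. For year 60: 60÷12 = 5 r 0, and 0÷4 = 0, so 5+0+0 = 5.
Sunday + 5 ≡ Friday — that's 2160's doomsday.
In November the doomsday date is Nov 7.
Nov 14 is 7 days after Nov 7; 7 mod 7 = 0, so Friday + 0 = Friday.

Friday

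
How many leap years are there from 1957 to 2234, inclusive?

67

Multiples of 4 in [1957,2234]: 69.
Of those, multiples of 100: 3 (not leap unless ÷400).
Multiples of 400: 1.
Leap years = 69 − 3 + 1 = 67.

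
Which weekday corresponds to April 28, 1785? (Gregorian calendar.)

Doomsday rule: the anchor day for the 1700s is Sunday. For year 85: 85÷12 = 7 r 1, and 1÷4 = 0, so 7+1+0 = 8.
Sunday + 8 ≡ Monday — that's 1785's doomsday.
In April the doomsday date is Apr 4.
Apr 28 is 24 days after Apr 4; 24 mod 7 = 3, so Monday + 3 = Thursday.

Thursday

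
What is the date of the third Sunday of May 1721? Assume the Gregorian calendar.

May 1, 1721 is a Thursday.
The first Sunday is therefore May 4 (3 days later).
The third Sunday is 4 + 2×7 = May 18.

May 18, 1721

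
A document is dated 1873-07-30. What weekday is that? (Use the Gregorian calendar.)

Wednesday

Doomsday rule: the anchor day for the 1800s is Friday. For year 73: 73÷12 = 6 r 1, and 1÷4 = 0, so 6+1+0 = 7.
Friday + 7 ≡ Friday — that's 1873's doomsday.
In July the doomsday date is Jul 11.
Jul 30 is 19 days after Jul 11; 19 mod 7 = 5, so Friday + 5 = Wednesday.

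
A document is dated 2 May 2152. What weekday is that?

Tuesday

Doomsday rule: the anchor day for the 2100s is Sunday. For year 52: 52÷12 = 4 r 4, and 4÷4 = 1, so 4+4+1 = 9.
Sunday + 9 ≡ Tuesday — that's 2152's doomsday.
In May the doomsday date is May 9.
May 2 is 7 days before May 9; 7 mod 7 = 0, so Tuesday − 0 = Tuesday.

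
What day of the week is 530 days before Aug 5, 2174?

Sunday

First find the weekday of Aug 5, 2174. Doomsday rule: the anchor day for the 2100s is Sunday. For year 74: 74÷12 = 6 r 2, and 2÷4 = 0, so 6+2+0 = 8.
Sunday + 8 ≡ Monday — that's 2174's doomsday.
In August the doomsday date is Aug 8.
Aug 5 is 3 days before Aug 8; 3 mod 7 = 3, so Monday − 3 = Friday.
530 mod 7 = 5, so 530 days before a Friday is Friday − 5 = Sunday.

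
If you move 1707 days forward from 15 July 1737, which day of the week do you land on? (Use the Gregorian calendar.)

First find the weekday of Jul 15, 1737. Doomsday rule: the anchor day for the 1700s is Sunday. For year 37: 37÷12 = 3 r 1, and 1÷4 = 0, so 3+1+0 = 4.
Sunday + 4 ≡ Thursday — that's 1737's doomsday.
In July the doomsday date is Jul 11.
Jul 15 is 4 days after Jul 11; 4 mod 7 = 4, so Thursday + 4 = Monday.
1707 mod 7 = 6, so 1707 days after a Monday is Monday + 6 = Sunday.

Sunday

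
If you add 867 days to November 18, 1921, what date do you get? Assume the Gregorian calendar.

April 3, 1924

+365 (one year) → Nov 18, 1922 (502 left).
+365 (one year) → Nov 18, 1923 (137 left).
Nov has 30 days: +13 → Dec 1, 1923 (124 left).
Dec has 31 days: +31 → Jan 1, 1924 (93 left).
Jan has 31 days: +31 → Feb 1, 1924 (62 left).
Feb has 29 days: +29 → Mar 1, 1924 (33 left).
Mar has 31 days: +31 → Apr 1, 1924 (2 left).
+2 → Apr 3, 1924.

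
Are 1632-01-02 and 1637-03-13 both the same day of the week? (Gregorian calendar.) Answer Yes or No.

From Jan 2, 1632 to Mar 13, 1637 is 1897 days.
1897 mod 7 = 0, so they are the same weekday.
(Jan 2, 1632 is a Friday; Mar 13, 1637 is a Friday.)

Yes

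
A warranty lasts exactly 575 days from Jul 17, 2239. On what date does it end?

February 11, 2241

+366 (one year; includes Feb 29, 2240) → Jul 17, 2240 (209 left).
Jul has 31 days: +15 → Aug 1, 2240 (194 left).
Aug has 31 days: +31 → Sep 1, 2240 (163 left).
Sep has 30 days: +30 → Oct 1, 2240 (133 left).
Oct has 31 days: +31 → Nov 1, 2240 (102 left).
Nov has 30 days: +30 → Dec 1, 2240 (72 left).
Dec has 31 days: +31 → Jan 1, 2241 (41 left).
Jan has 31 days: +31 → Feb 1, 2241 (10 left).
+10 → Feb 11, 2241.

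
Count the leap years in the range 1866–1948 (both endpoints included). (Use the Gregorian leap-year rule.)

Multiples of 4 in [1866,1948]: 21.
Of those, multiples of 100: 1 (not leap unless ÷400).
Multiples of 400: 0.
Leap years = 21 − 1 + 0 = 20.

20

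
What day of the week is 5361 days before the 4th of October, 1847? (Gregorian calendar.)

First find the weekday of Oct 4, 1847. Doomsday rule: the anchor day for the 1800s is Friday. For year 47: 47÷12 = 3 r 11, and 11÷4 = 2, so 3+11+2 = 16.
Friday + 16 ≡ Sunday — that's 1847's doomsday.
In October the doomsday date is Oct 10.
Oct 4 is 6 days before Oct 10; 6 mod 7 = 6, so Sunday − 6 = Monday.
5361 mod 7 = 6, so 5361 days before a Monday is Monday − 6 = Tuesday.

Tuesday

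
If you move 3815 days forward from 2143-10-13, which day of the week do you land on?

First find the weekday of Oct 13, 2143. Doomsday rule: the anchor day for the 2100s is Sunday. For year 43: 43÷12 = 3 r 7, and 7÷4 = 1, so 3+7+1 = 11.
Sunday + 11 ≡ Thursday — that's 2143's doomsday.
In October the doomsday date is Oct 10.
Oct 13 is 3 days after Oct 10; 3 mod 7 = 3, so Thursday + 3 = Sunday.
3815 mod 7 = 0, so 3815 days after a Sunday is Sunday + 0 = Sunday.

Sunday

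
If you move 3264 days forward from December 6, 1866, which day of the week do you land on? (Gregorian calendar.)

Saturday

Dec 6, 1866 is a Thursday.
3264 mod 7 = 2, so 3264 days after a Thursday is Thursday + 2 = Saturday.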